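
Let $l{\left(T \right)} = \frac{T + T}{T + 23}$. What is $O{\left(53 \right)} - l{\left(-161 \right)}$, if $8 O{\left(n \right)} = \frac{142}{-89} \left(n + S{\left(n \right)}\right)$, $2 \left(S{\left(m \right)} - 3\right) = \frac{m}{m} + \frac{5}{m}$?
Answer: $- \frac{770437}{56604} \approx -13.611$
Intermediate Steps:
$l{\left(T \right)} = \frac{2 T}{23 + T}$
$S{\left(m \right)} = \frac{7}{2} + \frac{5}{2 m}$ ($S{\left(m \right)} = 3 + \frac{\frac{m}{m} + \frac{5}{m}}{2} = 3 + \frac{1 + \frac{5}{m}}{2} = 3 + \left(\frac{1}{2} + \frac{5}{2 m}\right) = \frac{7}{2} + \frac{5}{2 m}$)
$O{\left(n \right)} = - \frac{71 n}{356} - \frac{71 \left(5 + 7 n\right)}{712 n}$ ($O{\left(n \right)} = \frac{\frac{142}{-89} \left(n + \frac{5 + 7 n}{2 n}\right)}{8} = \frac{142 \left(- \frac{1}{89}\right) \left(n + \frac{5 + 7 n}{2 n}\right)}{8} = \frac{\left(- \frac{142}{89}\right) \left(n + \frac{5 + 7 n}{2 n}\right)}{8} = \frac{- \frac{142 n}{89} - \frac{71 \left(5 + 7 n\right)}{89 n}}{8} = - \frac{71 n}{356} - \frac{71 \left(5 + 7 n\right)}{712 n}$)
$O{\left(53 \right)} - l{\left(-161 \right)} = \frac{71 \left(-5 - 371 - 2 \cdot 53^{2}\right)}{712 \cdot 53} - 2 \left(-161\right) \frac{1}{23 - 161} = \frac{71}{712} \cdot \frac{1}{53} \left(-5 - 371 - 5618\right) - 2 \left(-161\right) \frac{1}{-138} = \frac{71}{712} \cdot \frac{1}{53} \left(-5 - 371 - 5618\right) - 2 \left(-161\right) \left(- \frac{1}{138}\right) = \frac{71}{712} \cdot \frac{1}{53} \left(-5994\right) - \frac{7}{3} = - \frac{212787}{18868} - \frac{7}{3} = - \frac{770437}{56604}$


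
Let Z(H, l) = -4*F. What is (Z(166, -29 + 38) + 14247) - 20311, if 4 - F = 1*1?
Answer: -6076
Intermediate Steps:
F = 3 (F = 4 - 1 = 3)
Z(H, l) = -12 (Z(H, l) = -4*3 = -12)
(Z(166, -29 + 38) + 14247) - 20311 = (-12 + 14247) - 20311 = 14235 - 20311 = -6076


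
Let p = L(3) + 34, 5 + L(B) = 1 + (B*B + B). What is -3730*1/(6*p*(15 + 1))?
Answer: -1865/2016 ≈ -0.92510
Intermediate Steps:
L(B) = -4 + B + B**2 (L(B) = -5 + (1 + (B*B + B)) = -5 + (1 + (B**2 + B)) = -5 + (1 + (B + B**2)) = -5 + (1 + B + B**2) = -4 + B + B**2)
p = 42 (p = (-4 + 3 + 3**2) + 34 = (-4 + 3 + 9) + 34 = 8 + 34 = 42)
-3730*1/(6*p*(15 + 1)) = -3730*1/(252*(15 + 1)) = -3730/((16*6)*42) = -3730/(96*42) = -3730/4032 = -3730*1/4032 = -1865/2016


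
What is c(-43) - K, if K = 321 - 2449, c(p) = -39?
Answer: 2089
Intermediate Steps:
K = -2128
c(-43) - K = -39 - 1*(-2128) = -39 + 2128 = 2089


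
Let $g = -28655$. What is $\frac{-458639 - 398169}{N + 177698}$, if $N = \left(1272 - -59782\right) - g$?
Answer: $- \frac{856808}{267407} \approx -3.2041$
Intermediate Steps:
$N = 89709$ ($N = \left(1272 - -59782\right) - -28655 = \left(1272 + 59782\right) + 28655 = 61054 + 28655 = 89709$)
$\frac{-458639 - 398169}{N + 177698} = \frac{-458639 - 398169}{89709 + 177698} = - \frac{856808}{267407}$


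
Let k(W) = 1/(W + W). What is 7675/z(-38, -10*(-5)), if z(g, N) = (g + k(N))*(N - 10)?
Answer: -38375/7598 ≈ -5.0507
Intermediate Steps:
k(W) = 1/(2*W)
z(g, N) = (-10 + N)*(g + 1/(2*N)) (z(g, N) = (g + 1/(2*N))*(N - 10) = (g + 1/(2*N))*(-10 + N) = (-10 + N)*(g + 1/(2*N)))
7675/z(-38, -10*(-5)) = 7675/(½ - 10*(-38) - 5/((-10*(-5))) - 10*(-5)*(-38)) = 7675/(½ + 380 - 5/50 + 50*(-38)) = 7675/(½ + 380 - 5*1/50 - 1900) = 7675/(½ + 380 - ⅒ - 1900) = 7675/(-7598/5) = 7675*(-5/7598) = -38375/7598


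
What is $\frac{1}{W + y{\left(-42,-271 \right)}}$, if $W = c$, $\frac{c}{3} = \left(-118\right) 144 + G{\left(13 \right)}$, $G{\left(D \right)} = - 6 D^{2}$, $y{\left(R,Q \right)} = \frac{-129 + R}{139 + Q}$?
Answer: $- \frac{44}{2376735} \approx -1.8513 \cdot 10^{-5}$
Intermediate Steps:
$y{\left(R,Q \right)} = \frac{-129 + R}{139 + Q}$
$c = -54018$ ($c = 3 \left(\left(-118\right) 144 - 6 \cdot 13^{2}\right) = 3 \left(-16992 - 1014\right) = 3 \left(-18006\right) = -54018$)
$W = -54018$
$\frac{1}{W + y{\left(-42,-271 \right)}} = \frac{1}{-54018 + \frac{-129 - 42}{139 - 271}} = \frac{1}{-54018 + \frac{1}{-132} \left(-171\right)} = \frac{1}{-54018 - - \frac{57}{44}} = \frac{1}{-54018 + \frac{57}{44}} = \frac{1}{- \frac{2376735}{44}} = - \frac{44}{2376735}$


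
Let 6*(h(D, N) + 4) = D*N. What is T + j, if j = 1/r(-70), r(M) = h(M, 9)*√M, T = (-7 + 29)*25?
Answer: 550 + I*√70/7630 ≈ 550.0 + 0.0010965*I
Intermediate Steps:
h(D, N) = -4 + D*N/6 (h(D, N) = -4 + (D*N)/6 = -4 + D*N/6)
T = 550 (T = 22*25 = 550)
r(M) = √M*(-4 + 3*M/2) (r(M) = (-4 + (⅙)*M*9)*√M = (-4 + 3*M/2)*√M = √M*(-4 + 3*M/2))
j = I*√70/7630 (j = 1/(√(-70)*(-8 + 3*(-70))/2) = 1/((I*√70)*(-8 - 210)/2) = 1/((½)*(I*√70)*(-218)) = 1/(-109*I*√70) = I*√70/7630 ≈ 0.0010965*I)
T + j = 550 + I*√70/7630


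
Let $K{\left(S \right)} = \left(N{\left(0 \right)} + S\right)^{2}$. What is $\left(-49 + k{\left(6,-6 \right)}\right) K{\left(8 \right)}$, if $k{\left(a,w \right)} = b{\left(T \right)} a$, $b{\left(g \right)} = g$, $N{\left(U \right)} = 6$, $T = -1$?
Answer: $-10780$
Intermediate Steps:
$K{\left(S \right)} = \left(6 + S\right)^{2}$
$k{\left(a,w \right)} = - a$
$\left(-49 + k{\left(6,-6 \right)}\right) K{\left(8 \right)} = \left(-49 - 6\right) \left(6 + 8\right)^{2} = \left(-49 - 6\right) 14^{2} = \left(-55\right) 196 = -10780$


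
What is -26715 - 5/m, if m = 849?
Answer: -22681040/849 ≈ -26715.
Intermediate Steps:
-26715 - 5/m = -26715 - 5/849 = -22681040/849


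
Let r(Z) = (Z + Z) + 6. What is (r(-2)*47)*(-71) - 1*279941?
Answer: -286615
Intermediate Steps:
r(Z) = 6 + 2*Z (r(Z) = 2*Z + 6 = 6 + 2*Z)
(r(-2)*47)*(-71) - 1*279941 = ((6 + 2*(-2))*47)*(-71) - 1*279941 = ((6 - 4)*47)*(-71) - 279941 = (2*47)*(-71) - 279941 = 94*(-71) - 279941 = -6674 - 279941 = -286615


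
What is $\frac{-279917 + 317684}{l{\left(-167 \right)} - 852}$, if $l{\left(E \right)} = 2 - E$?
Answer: $- \frac{37767}{683} \approx -55.296$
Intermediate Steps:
$\frac{-279917 + 317684}{l{\left(-167 \right)} - 852} = \frac{-279917 + 317684}{\left(2 - -167\right) - 852} = \frac{37767}{\left(2 + 167\right) - 852} = \frac{37767}{169 - 852} = \frac{37767}{-683} = 37767 \left(- \frac{1}{683}\right) = - \frac{37767}{683}$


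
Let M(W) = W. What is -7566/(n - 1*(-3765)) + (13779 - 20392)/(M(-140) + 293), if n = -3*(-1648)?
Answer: -1151965/26127 ≈ -44.091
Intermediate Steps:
n = 4944
-7566/(n - 1*(-3765)) + (13779 - 20392)/(M(-140) + 293) = -7566/(4944 - 1*(-3765)) + (13779 - 20392)/(-140 + 293) = -7566/(4944 + 3765) - 6613/153 = -7566/8709 - 6613*1/153 = -7566*1/8709 - 389/9 = -2522/2903 - 389/9 = -1151965/26127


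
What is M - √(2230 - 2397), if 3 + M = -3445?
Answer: -3448 - I*√167 ≈ -3448.0 - 12.923*I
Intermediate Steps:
M = -3448 (M = -3 - 3445 = -3448)
M - √(2230 - 2397) = -3448 - √(2230 - 2397) = -3448 - √(-167) = -3448 - I*√167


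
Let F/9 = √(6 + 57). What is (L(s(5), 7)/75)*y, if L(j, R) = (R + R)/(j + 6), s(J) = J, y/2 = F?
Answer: 252*√7/275 ≈ 2.4245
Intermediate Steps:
F = 27*√7 (F = 9*√(6 + 57) = 9*√63 = 9*(3*√7) = 27*√7 ≈ 71.435)
y = 54*√7 (y = 2*(27*√7) = 54*√7 ≈ 142.87)
L(j, R) = 2*R/(6 + j) (L(j, R) = (2*R)/(6 + j) = 2*R/(6 + j))
(L(s(5), 7)/75)*y = ((2*7/(6 + 5))/75)*(54*√7) = ((2*7/11)*(1/75))*(54*√7) = ((2*7*(1/11))*(1/75))*(54*√7) = ((14/11)*(1/75))*(54*√7) = 14*(54*√7)/825 = 252*√7/275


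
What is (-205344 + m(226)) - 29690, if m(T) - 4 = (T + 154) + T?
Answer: -234424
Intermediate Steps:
m(T) = 158 + 2*T (m(T) = 4 + ((T + 154) + T) = 4 + ((154 + T) + T) = 4 + (154 + 2*T) = 158 + 2*T)
(-205344 + m(226)) - 29690 = (-205344 + (158 + 2*226)) - 29690 = (-205344 + (158 + 452)) - 29690 = (-205344 + 610) - 29690 = -204734 - 29690 = -234424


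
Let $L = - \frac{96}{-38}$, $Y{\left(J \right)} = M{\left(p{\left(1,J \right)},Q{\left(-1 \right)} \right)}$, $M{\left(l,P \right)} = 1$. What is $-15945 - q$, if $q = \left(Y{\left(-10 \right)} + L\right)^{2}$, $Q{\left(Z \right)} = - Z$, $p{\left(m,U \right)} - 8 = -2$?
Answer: $- \frac{5760634}{361} \approx -15957.0$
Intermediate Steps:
$p{\left(m,U \right)} = 6$ ($p{\left(m,U \right)} = 8 - 2 = 6$)
$Y{\left(J \right)} = 1$
$L = \frac{48}{19}$ ($L = \left(-96\right) \left(- \frac{1}{38}\right) = \frac{48}{19} \approx 2.5263$)
$q = \frac{4489}{361}$ ($q = \left(1 + \frac{48}{19}\right)^{2} = \left(\frac{67}{19}\right)^{2} = \frac{4489}{361} \approx 12.435$)
$-15945 - q = -15945 - \frac{4489}{361} = - \frac{5760634}{361}$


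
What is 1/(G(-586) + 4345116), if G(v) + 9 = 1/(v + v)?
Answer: 1172/5092465403 ≈ 2.3014e-7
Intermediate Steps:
G(v) = -9 + 1/(2*v) (G(v) = -9 + 1/(v + v) = -9 + 1/(2*v))
1/(G(-586) + 4345116) = 1/((-9 + (1/2)/(-586)) + 4345116) = 1/((-9 + (1/2)*(-1/586)) + 4345116) = 1/((-9 - 1/1172) + 4345116) = 1/(-10549/1172 + 4345116) = 1/(5092465403/1172) = 1172/5092465403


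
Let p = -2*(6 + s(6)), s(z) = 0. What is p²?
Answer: 144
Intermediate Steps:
p = -12 (p = -2*(6 + 0) = -2*6 = -12)
p² = (-12)² = 144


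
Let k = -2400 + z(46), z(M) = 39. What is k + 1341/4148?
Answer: -9792087/4148 ≈ -2360.7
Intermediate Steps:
k = -2361 (k = -2400 + 39 = -2361)
k + 1341/4148 = -2361 + 1341/4148 = -9792087/4148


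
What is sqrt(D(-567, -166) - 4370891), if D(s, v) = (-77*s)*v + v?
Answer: 3*I*sqrt(1290939) ≈ 3408.6*I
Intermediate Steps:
D(s, v) = v - 77*s*v (D(s, v) = -77*s*v + v = v - 77*s*v)
sqrt(D(-567, -166) - 4370891) = sqrt(-166*(1 - 77*(-567)) - 4370891) = sqrt(-166*(1 + 43659) - 4370891) = sqrt(-166*43660 - 4370891) = sqrt(-7247560 - 4370891) = sqrt(-11618451) = 3*I*sqrt(1290939)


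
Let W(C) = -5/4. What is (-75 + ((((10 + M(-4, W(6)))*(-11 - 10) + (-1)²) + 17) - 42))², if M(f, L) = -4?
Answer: 50625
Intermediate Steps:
W(C) = -5/4 (W(C) = -5*¼ = -5/4)
(-75 + ((((10 + M(-4, W(6)))*(-11 - 10) + (-1)²) + 17) - 42))² = (-75 + ((((10 - 4)*(-11 - 10) + (-1)²) + 17) - 42))² = (-75 + (((6*(-21) + 1) + 17) - 42))² = (-75 + (((-126 + 1) + 17) - 42))² = (-75 + ((-125 + 17) - 42))² = (-75 + (-108 - 42))² = (-75 - 150)² = (-225)² = 50625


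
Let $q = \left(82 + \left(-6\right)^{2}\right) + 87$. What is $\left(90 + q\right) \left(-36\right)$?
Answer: $-10620$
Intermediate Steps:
$q = 205$ ($q = \left(82 + 36\right) + 87 = 118 + 87 = 205$)
$\left(90 + q\right) \left(-36\right) = \left(90 + 205\right) \left(-36\right) = 295 \left(-36\right) = -10620$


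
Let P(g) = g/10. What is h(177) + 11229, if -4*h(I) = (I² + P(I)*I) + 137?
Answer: 103171/40 ≈ 2579.3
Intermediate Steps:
P(g) = g/10 (P(g) = g*(⅒) = g/10)
h(I) = -137/4 - 11*I²/40 (h(I) = -((I² + (I/10)*I) + 137)/4 = -((I² + I²/10) + 137)/4 = -(11*I²/10 + 137)/4 = -(137 + 11*I²/10)/4 = -137/4 - 11*I²/40)
h(177) + 11229 = (-137/4 - 11/40*177²) + 11229 = (-137/4 - 11/40*31329) + 11229 = (-137/4 - 344619/40) + 11229 = -345989/40 + 11229 = 103171/40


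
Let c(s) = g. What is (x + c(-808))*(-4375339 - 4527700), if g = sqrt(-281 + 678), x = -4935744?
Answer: 43943121326016 - 8903039*sqrt(397) ≈ 4.3943e+13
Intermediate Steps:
g = sqrt(397) ≈ 19.925
c(s) = sqrt(397)
(x + c(-808))*(-4375339 - 4527700) = (-4935744 + sqrt(397))*(-4375339 - 4527700) = (-4935744 + sqrt(397))*(-8903039) = 43943121326016 - 8903039*sqrt(397)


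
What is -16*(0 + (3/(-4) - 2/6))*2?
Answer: 104/3 ≈ 34.667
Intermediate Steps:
-16*(0 + (3/(-4) - 2/6))*2 = -16*(0 + (3*(-¼) - 2*⅙))*2 = -16*(0 + (-¾ - ⅓))*2 = -16*(0 - 13/12)*2 = -(-52)*2/3 = -16*(-13/6) = 104/3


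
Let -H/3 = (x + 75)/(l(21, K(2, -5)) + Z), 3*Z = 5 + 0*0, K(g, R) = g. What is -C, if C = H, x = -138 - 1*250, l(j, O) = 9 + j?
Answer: -2817/95 ≈ -29.653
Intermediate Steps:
x = -388 (x = -138 - 250 = -388)
Z = 5/3 (Z = (5 + 0*0)/3 = (5 + 0)/3 = (⅓)*5 = 5/3 ≈ 1.6667)
H = 2817/95 (H = -3*(-388 + 75)/((9 + 21) + 5/3) = -(-939)/(30 + 5/3) = -(-939)/95/3 = -(-939)*3/95 = -3*(-939/95) = 2817/95 ≈ 29.653)
C = 2817/95 ≈ 29.653
-C = -1*2817/95 = -2817/95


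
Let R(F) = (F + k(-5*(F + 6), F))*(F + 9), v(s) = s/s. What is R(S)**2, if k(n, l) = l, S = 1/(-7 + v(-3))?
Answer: 2809/324 ≈ 8.6698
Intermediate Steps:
v(s) = 1
S = -1/6 (S = 1/(-7 + 1) = 1/(-6) = -1/6 ≈ -0.16667)
R(F) = 2*F*(9 + F) (R(F) = (F + F)*(F + 9) = (2*F)*(9 + F) = 2*F*(9 + F))
R(S)**2 = (2*(-1/6)*(9 - 1/6))**2 = (2*(-1/6)*(53/6))**2 = (-53/18)**2 = 2809/324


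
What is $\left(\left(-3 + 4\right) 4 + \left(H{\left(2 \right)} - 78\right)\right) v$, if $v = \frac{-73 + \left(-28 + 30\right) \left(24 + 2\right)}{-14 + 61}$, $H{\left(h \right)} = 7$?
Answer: $\frac{1407}{47} \approx 29.936$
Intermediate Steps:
$v = - \frac{21}{47}$ ($v = \frac{-73 + 2 \cdot 26}{47} = \left(-73 + 52\right) \frac{1}{47} = \left(-21\right) \frac{1}{47} = - \frac{21}{47} \approx -0.44681$)
$\left(\left(-3 + 4\right) 4 + \left(H{\left(2 \right)} - 78\right)\right) v = \left(\left(-3 + 4\right) 4 + \left(7 - 78\right)\right) \left(- \frac{21}{47}\right) = \left(1 \cdot 4 + \left(7 - 78\right)\right) \left(- \frac{21}{47}\right) = \left(4 - 71\right) \left(- \frac{21}{47}\right) = \left(-67\right) \left(- \frac{21}{47}\right) = \frac{1407}{47}$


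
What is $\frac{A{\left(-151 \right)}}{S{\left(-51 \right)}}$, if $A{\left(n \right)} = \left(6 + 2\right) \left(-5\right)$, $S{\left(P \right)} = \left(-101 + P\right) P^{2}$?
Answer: $\frac{5}{49419} \approx 0.00010118$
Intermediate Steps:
$S{\left(P \right)} = P^{2} \left(-101 + P\right)$
$A{\left(n \right)} = -40$ ($A{\left(n \right)} = 8 \left(-5\right) = -40$)
$\frac{A{\left(-151 \right)}}{S{\left(-51 \right)}} = - \frac{40}{\left(-51\right)^{2} \left(-101 - 51\right)} = - \frac{40}{2601 \left(-152\right)} = - \frac{40}{-395352} = \left(-40\right) \left(- \frac{1}{395352}\right) = \frac{5}{49419}$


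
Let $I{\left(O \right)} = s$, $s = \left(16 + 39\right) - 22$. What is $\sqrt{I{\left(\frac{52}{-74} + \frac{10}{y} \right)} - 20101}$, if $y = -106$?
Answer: $2 i \sqrt{5017} \approx 141.66 i$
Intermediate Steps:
$s = 33$ ($s = 55 - 22 = 33$)
$I{\left(O \right)} = 33$
$\sqrt{I{\left(\frac{52}{-74} + \frac{10}{y} \right)} - 20101} = \sqrt{33 - 20101} = \sqrt{-20068} = 2 i \sqrt{5017}$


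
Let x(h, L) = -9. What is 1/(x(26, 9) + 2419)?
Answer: 1/2410 ≈ 0.00041494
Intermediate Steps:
1/(x(26, 9) + 2419) = 1/(-9 + 2419) = 1/2410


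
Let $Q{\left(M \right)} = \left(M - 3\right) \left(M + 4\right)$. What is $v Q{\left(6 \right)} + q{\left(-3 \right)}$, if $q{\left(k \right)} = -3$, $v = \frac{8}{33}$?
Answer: $\frac{47}{11} \approx 4.2727$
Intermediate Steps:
$v = \frac{8}{33}$ ($v = 8 \cdot \frac{1}{33} = \frac{8}{33} \approx 0.24242$)
$Q{\left(M \right)} = \left(-3 + M\right) \left(4 + M\right)$
$v Q{\left(6 \right)} + q{\left(-3 \right)} = \frac{8 \left(-12 + 6 + 6^{2}\right)}{33} - 3 = \frac{8 \left(-12 + 6 + 36\right)}{33} - 3 = \frac{8}{33} \cdot 30 - 3 = \frac{80}{11} - 3 = \frac{47}{11}$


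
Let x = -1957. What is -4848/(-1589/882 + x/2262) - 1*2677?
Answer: -27205489/31669 ≈ -859.06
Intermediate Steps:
-4848/(-1589/882 + x/2262) - 1*2677 = -4848/(-1589/882 - 1957/2262) - 1*2677 = -4848/(-1589*1/882 - 1957*1/2262) - 2677 = -4848/(-227/126 - 1957/2262) - 2677 = -4848/(-63338/23751) - 2677 = -4848*(-23751/63338) - 2677 = 57572424/31669 - 2677 = -27205489/31669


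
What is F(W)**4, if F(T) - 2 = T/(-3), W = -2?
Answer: 4096/81 ≈ 50.568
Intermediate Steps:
F(T) = 2 - T/3 (F(T) = 2 + T/(-3) = 2 + T*(-1/3) = 2 - T/3)
F(W)**4 = (2 - 1/3*(-2))**4 = (2 + 2/3)**4 = (8/3)**4 = 4096/81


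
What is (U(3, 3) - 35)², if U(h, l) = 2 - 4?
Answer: 1369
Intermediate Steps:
U(h, l) = -2
(U(3, 3) - 35)² = (-2 - 35)² = (-37)² = 1369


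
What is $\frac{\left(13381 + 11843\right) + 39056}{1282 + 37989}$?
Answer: $\frac{64280}{39271} \approx 1.6368$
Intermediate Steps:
$\frac{\left(13381 + 11843\right) + 39056}{1282 + 37989} = \frac{25224 + 39056}{39271} = 64280 \cdot \frac{1}{39271} = \frac{64280}{39271}$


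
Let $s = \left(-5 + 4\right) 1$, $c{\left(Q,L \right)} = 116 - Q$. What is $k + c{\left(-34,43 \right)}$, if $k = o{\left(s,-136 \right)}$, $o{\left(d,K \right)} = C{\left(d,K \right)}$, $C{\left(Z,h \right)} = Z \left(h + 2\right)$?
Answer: $284$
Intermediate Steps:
$C{\left(Z,h \right)} = Z \left(2 + h\right)$
$s = -1$ ($s = \left(-1\right) 1 = -1$)
$o{\left(d,K \right)} = d \left(2 + K\right)$
$k = 134$ ($k = - (2 - 136) = \left(-1\right) \left(-134\right) = 134$)
$k + c{\left(-34,43 \right)} = 134 + \left(116 - -34\right) = 134 + \left(116 + 34\right) = 134 + 150 = 284$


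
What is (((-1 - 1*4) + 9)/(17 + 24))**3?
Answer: 64/68921 ≈ 0.00092860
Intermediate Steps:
(((-1 - 1*4) + 9)/(17 + 24))**3 = (((-1 - 4) + 9)/41)**3 = ((-5 + 9)*(1/41))**3 = (4*(1/41))**3 = (4/41)**3 = 64/68921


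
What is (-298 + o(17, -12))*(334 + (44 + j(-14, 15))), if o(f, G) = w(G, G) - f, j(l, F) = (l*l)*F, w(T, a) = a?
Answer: -1084986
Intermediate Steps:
j(l, F) = F*l² (j(l, F) = l²*F = F*l²)
o(f, G) = G - f
(-298 + o(17, -12))*(334 + (44 + j(-14, 15))) = (-298 + (-12 - 1*17))*(334 + (44 + 15*(-14)²)) = (-298 + (-12 - 17))*(334 + (44 + 15*196)) = (-298 - 29)*(334 + (44 + 2940)) = -327*(334 + 2984) = -327*3318 = -1084986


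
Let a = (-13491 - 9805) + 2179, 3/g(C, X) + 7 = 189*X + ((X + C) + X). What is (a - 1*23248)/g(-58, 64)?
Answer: -179811345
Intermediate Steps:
g(C, X) = 3/(-7 + C + 191*X) (g(C, X) = 3/(-7 + (189*X + ((X + C) + X))) = 3/(-7 + (189*X + ((C + X) + X))) = 3/(-7 + (189*X + (C + 2*X))) = 3/(-7 + (C + 191*X)) = 3/(-7 + C + 191*X))
a = -21117 (a = -23296 + 2179 = -21117)
(a - 1*23248)/g(-58, 64) = (-21117 - 1*23248)/((3/(-7 - 58 + 191*64))) = (-21117 - 23248)/((3/(-7 - 58 + 12224))) = -44365/(3/12159) = -44365/(3*(1/12159)) = -44365/1/4053 = -44365*4053 = -179811345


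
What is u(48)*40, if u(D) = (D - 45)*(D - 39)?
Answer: 1080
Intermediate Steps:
u(D) = (-45 + D)*(-39 + D)
u(48)*40 = (1755 + 48² - 84*48)*40 = (1755 + 2304 - 4032)*40 = 27*40 = 1080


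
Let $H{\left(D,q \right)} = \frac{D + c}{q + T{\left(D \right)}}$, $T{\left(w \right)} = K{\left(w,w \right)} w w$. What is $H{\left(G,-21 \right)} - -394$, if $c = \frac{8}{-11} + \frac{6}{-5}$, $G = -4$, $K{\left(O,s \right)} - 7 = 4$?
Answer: $\frac{3358524}{8525} \approx 393.96$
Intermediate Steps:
$K{\left(O,s \right)} = 11$ ($K{\left(O,s \right)} = 7 + 4 = 11$)
$c = - \frac{106}{55}$ ($c = 8 \left(- \frac{1}{11}\right) + 6 \left(- \frac{1}{5}\right) = - \frac{8}{11} - \frac{6}{5} = - \frac{106}{55} \approx -1.9273$)
$T{\left(w \right)} = 11 w^{2}$ ($T{\left(w \right)} = 11 w w = 11 w^{2}$)
$H{\left(D,q \right)} = \frac{- \frac{106}{55} + D}{q + 11 D^{2}}$ ($H{\left(D,q \right)} = \frac{D - \frac{106}{55}}{q + 11 D^{2}} = \frac{- \frac{106}{55} + D}{q + 11 D^{2}}$)
$H{\left(G,-21 \right)} - -394 = \frac{- \frac{106}{55} - 4}{-21 + 11 \left(-4\right)^{2}} - -394 = \frac{1}{-21 + 11 \cdot 16} \left(- \frac{326}{55}\right) + 394 = \frac{1}{-21 + 176} \left(- \frac{326}{55}\right) + 394 = \frac{1}{155} \left(- \frac{326}{55}\right) + 394 = - \frac{326}{8525} + 394 = \frac{3358524}{8525}$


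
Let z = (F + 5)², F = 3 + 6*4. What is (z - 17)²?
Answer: 1014049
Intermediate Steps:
F = 27 (F = 3 + 24 = 27)
z = 1024 (z = (27 + 5)² = 32² = 1024)
(z - 17)² = (1024 - 17)² = 1007² = 1014049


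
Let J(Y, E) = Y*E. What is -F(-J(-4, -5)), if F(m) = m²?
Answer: -400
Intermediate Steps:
J(Y, E) = E*Y
-F(-J(-4, -5)) = -(-(-5)*(-4))² = -(-1*20)² = -1*(-20)² = -1*400 = -400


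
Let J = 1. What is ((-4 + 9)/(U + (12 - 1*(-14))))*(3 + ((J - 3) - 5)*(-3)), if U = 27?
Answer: 120/53 ≈ 2.2642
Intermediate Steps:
((-4 + 9)/(U + (12 - 1*(-14))))*(3 + ((J - 3) - 5)*(-3)) = ((-4 + 9)/(27 + (12 - 1*(-14))))*(3 + ((1 - 3) - 5)*(-3)) = (5/(27 + (12 + 14)))*(3 + (-2 - 5)*(-3)) = (5/(27 + 26))*(3 - 7*(-3)) = (5/53)*(3 + 21) = (5*(1/53))*24 = (5/53)*24 = 120/53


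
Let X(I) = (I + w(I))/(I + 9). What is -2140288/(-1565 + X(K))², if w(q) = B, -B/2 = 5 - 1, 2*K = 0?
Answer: -173363328/198612649 ≈ -0.87287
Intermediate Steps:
K = 0 (K = (½)*0 = 0)
B = -8 (B = -2*(5 - 1) = -2*4 = -8)
w(q) = -8
X(I) = (-8 + I)/(9 + I) (X(I) = (I - 8)/(I + 9) = (-8 + I)/(9 + I))
-2140288/(-1565 + X(K))² = -2140288/(-1565 + (-8 + 0)/(9 + 0))² = -2140288/(-1565 - 8/9)² = -2140288/((-14093/9)²) = -2140288/198612649/81 = -2140288*81/198612649 = -173363328/198612649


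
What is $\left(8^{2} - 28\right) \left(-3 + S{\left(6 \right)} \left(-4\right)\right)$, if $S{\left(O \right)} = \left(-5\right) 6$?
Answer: $4212$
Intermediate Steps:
$S{\left(O \right)} = -30$
$\left(8^{2} - 28\right) \left(-3 + S{\left(6 \right)} \left(-4\right)\right) = \left(8^{2} - 28\right) \left(-3 - -120\right) = \left(64 - 28\right) \left(-3 + 120\right) = 36 \cdot 117 = 4212$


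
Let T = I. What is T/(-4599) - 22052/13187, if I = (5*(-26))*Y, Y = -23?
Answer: -140846278/60647013 ≈ -2.3224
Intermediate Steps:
I = 2990 (I = (5*(-26))*(-23) = -130*(-23) = 2990)
T = 2990
T/(-4599) - 22052/13187 = 2990/(-4599) - 22052/13187 = 2990*(-1/4599) - 22052*1/13187 = -2990/4599 - 22052/13187 = -140846278/60647013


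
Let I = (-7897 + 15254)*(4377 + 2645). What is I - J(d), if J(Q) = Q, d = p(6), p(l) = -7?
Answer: 51660861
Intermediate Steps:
d = -7
I = 51660854 (I = 7357*7022 = 51660854)
I - J(d) = 51660854 - 1*(-7) = 51660854 + 7 = 51660861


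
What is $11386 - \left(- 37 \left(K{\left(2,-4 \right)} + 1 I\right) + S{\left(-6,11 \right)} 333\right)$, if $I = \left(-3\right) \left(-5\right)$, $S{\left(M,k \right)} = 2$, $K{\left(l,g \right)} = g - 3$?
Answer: $11016$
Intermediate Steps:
$K{\left(l,g \right)} = -3 + g$
$I = 15$
$11386 - \left(- 37 \left(K{\left(2,-4 \right)} + 1 I\right) + S{\left(-6,11 \right)} 333\right) = 11386 - \left(- 37 \left(\left(-3 - 4\right) + 1 \cdot 15\right) + 2 \cdot 333\right) = 11386 - \left(- 37 \left(-7 + 15\right) + 666\right) = 11386 - \left(\left(-37\right) 8 + 666\right) = 11386 - \left(-296 + 666\right) = 11386 - 370 = 11016$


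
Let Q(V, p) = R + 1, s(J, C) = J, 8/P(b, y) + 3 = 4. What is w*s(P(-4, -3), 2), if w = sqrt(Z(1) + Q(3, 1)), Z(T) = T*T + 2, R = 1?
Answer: 8*sqrt(5) ≈ 17.889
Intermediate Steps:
P(b, y) = 8 (P(b, y) = 8/(-3 + 4) = 8/1 = 8*1 = 8)
Z(T) = 2 + T**2 (Z(T) = T**2 + 2 = 2 + T**2)
Q(V, p) = 2 (Q(V, p) = 1 + 1 = 2)
w = sqrt(5) (w = sqrt((2 + 1**2) + 2) = sqrt((2 + 1) + 2) = sqrt(3 + 2) = sqrt(5) ≈ 2.2361)
w*s(P(-4, -3), 2) = sqrt(5)*8 = 8*sqrt(5)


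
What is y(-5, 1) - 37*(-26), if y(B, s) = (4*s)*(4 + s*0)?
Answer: 978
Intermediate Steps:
y(B, s) = 16*s (y(B, s) = (4*s)*(4 + 0) = (4*s)*4 = 16*s)
y(-5, 1) - 37*(-26) = 16*1 - 37*(-26) = 16 + 962 = 978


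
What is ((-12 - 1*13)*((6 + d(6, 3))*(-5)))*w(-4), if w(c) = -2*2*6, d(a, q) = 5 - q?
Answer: -24000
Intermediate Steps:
w(c) = -24 (w(c) = -4*6 = -24)
((-12 - 1*13)*((6 + d(6, 3))*(-5)))*w(-4) = ((-12 - 1*13)*((6 + (5 - 1*3))*(-5)))*(-24) = ((-12 - 13)*((6 + (5 - 3))*(-5)))*(-24) = -25*(6 + 2)*(-5)*(-24) = -200*(-5)*(-24) = -25*(-40)*(-24) = 1000*(-24) = -24000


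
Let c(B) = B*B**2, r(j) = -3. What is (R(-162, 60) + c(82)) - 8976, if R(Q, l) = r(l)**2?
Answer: 542401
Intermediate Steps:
c(B) = B**3
R(Q, l) = 9 (R(Q, l) = (-3)**2 = 9)
(R(-162, 60) + c(82)) - 8976 = (9 + 82**3) - 8976 = (9 + 551368) - 8976 = 551377 - 8976 = 542401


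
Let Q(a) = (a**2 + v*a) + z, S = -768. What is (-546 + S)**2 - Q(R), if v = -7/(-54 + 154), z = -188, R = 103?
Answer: 171618221/100 ≈ 1.7162e+6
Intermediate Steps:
v = -7/100 ≈ -0.070000
Q(a) = -188 + a**2 - 7*a/100 (Q(a) = (a**2 - 7*a/100) - 188 = -188 + a**2 - 7*a/100)
(-546 + S)**2 - Q(R) = (-546 - 768)**2 - (-188 + 103**2 - 7/100*103) = (-1314)**2 - (-188 + 10609 - 721/100) = 1726596 - 1*1041379/100 = 1726596 - 1041379/100 = 171618221/100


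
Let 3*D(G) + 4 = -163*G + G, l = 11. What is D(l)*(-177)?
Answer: 105374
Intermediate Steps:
D(G) = -4/3 - 54*G (D(G) = -4/3 + (-163*G + G)/3 = -4/3 + (-162*G)/3 = -4/3 - 54*G)
D(l)*(-177) = (-4/3 - 54*11)*(-177) = (-4/3 - 594)*(-177) = -1786/3*(-177) = 105374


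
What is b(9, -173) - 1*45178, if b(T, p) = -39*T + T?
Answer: -45520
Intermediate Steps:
b(T, p) = -38*T
b(9, -173) - 1*45178 = -38*9 - 1*45178 = -342 - 45178 = -45520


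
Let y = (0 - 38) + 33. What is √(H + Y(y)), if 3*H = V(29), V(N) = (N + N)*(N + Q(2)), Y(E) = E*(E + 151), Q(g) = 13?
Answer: √82 ≈ 9.0554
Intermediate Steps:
y = -5 (y = -38 + 33 = -5)
Y(E) = E*(151 + E)
V(N) = 2*N*(13 + N) (V(N) = (N + N)*(N + 13) = (2*N)*(13 + N) = 2*N*(13 + N))
H = 812 (H = (2*29*(13 + 29))/3 = (2*29*42)/3 = (⅓)*2436 = 812)
√(H + Y(y)) = √(812 - 5*(151 - 5)) = √(812 - 5*146) = √(812 - 730) = √82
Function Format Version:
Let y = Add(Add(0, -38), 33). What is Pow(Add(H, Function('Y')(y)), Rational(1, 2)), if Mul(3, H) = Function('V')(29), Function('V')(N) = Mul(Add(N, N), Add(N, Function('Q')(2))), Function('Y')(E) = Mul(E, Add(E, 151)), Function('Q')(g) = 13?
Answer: Pow(82, Rational(1, 2)) ≈ 9.0554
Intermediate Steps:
y = -5 (y = Add(-38, 33) = -5)
Function('Y')(E) = Mul(E, Add(151, E))
Function('V')(N) = Mul(2, N, Add(13, N)) (Function('V')(N) = Mul(Add(N, N), Add(N, 13)) = Mul(Mul(2, N), Add(13, N)) = Mul(2, N, Add(13, N)))
H = 812 (H = Mul(Rational(1, 3), Mul(2, 29, Add(13, 29))) = Mul(Rational(1, 3), Mul(2, 29, 42)) = Mul(Rational(1, 3), 2436) = 812)
Pow(Add(H, Function('Y')(y)), Rational(1, 2)) = Pow(Add(812, Mul(-5, Add(151, -5))), Rational(1, 2)) = Pow(Add(812, Mul(-5, 146)), Rational(1, 2)) = Pow(Add(812, -730), Rational(1, 2)) = Pow(82, Rational(1, 2))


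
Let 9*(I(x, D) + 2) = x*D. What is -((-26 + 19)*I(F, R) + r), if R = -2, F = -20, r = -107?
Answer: 1117/9 ≈ 124.11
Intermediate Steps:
I(x, D) = -2 + D*x/9 (I(x, D) = -2 + (x*D)/9 = -2 + (D*x)/9 = -2 + D*x/9)
-((-26 + 19)*I(F, R) + r) = -((-26 + 19)*(-2 + (⅑)*(-2)*(-20)) - 107) = -(-7*(-2 + 40/9) - 107) = -(-7*22/9 - 107) = -(-154/9 - 107) = -1*(-1117/9) = 1117/9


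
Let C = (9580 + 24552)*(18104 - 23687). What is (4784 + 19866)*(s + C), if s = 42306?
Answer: -4696235422500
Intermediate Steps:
C = -190558956 (C = 34132*(-5583) = -190558956)
(4784 + 19866)*(s + C) = (4784 + 19866)*(42306 - 190558956) = 24650*(-190516650) = -4696235422500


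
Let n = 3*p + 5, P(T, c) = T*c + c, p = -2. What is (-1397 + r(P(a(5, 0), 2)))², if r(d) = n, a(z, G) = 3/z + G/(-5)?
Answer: 1954404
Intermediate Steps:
a(z, G) = 3/z - G/5 (a(z, G) = 3/z + G*(-⅕) = 3/z - G/5)
P(T, c) = c + T*c
n = -1 (n = 3*(-2) + 5 = -6 + 5 = -1)
r(d) = -1
(-1397 + r(P(a(5, 0), 2)))² = (-1397 - 1)² = (-1398)² = 1954404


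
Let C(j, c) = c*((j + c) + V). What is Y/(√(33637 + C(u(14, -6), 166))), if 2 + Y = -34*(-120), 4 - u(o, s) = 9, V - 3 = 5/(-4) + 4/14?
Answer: 4078*√11897382/849813 ≈ 16.552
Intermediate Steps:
V = 57/28 (V = 3 + (5/(-4) + 4/14) = 3 + (5*(-¼) + 4*(1/14)) = 3 + (-5/4 + 2/7) = 3 - 27/28 = 57/28 ≈ 2.0357)
u(o, s) = -5 (u(o, s) = 4 - 1*9 = 4 - 9 = -5)
C(j, c) = c*(57/28 + c + j) (C(j, c) = c*((j + c) + 57/28) = c*((c + j) + 57/28) = c*(57/28 + c + j))
Y = 4078 (Y = -2 - 34*(-120) = -2 + 4080 = 4078)
Y/(√(33637 + C(u(14, -6), 166))) = 4078/(√(33637 + (1/28)*166*(57 + 28*166 + 28*(-5)))) = 4078/(√(33637 + (1/28)*166*(57 + 4648 - 140))) = 4078/(√(33637 + (1/28)*166*4565)) = 4078/(√(33637 + 378895/14)) = 4078/(√(849813/14)) = 4078/((√11897382/14)) = 4078*(√11897382/849813) = 4078*√11897382/849813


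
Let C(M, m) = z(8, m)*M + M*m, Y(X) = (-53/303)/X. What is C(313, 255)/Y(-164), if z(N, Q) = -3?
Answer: 3919506192/53 ≈ 7.3953e+7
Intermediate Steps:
Y(X) = -53/(303*X) (Y(X) = (-53*1/303)/X = -53/(303*X))
C(M, m) = -3*M + M*m
C(313, 255)/Y(-164) = (313*(-3 + 255))/((-53/303/(-164))) = (313*252)/((-53/303*(-1/164))) = 78876/(53/49692) = 78876*(49692/53) = 3919506192/53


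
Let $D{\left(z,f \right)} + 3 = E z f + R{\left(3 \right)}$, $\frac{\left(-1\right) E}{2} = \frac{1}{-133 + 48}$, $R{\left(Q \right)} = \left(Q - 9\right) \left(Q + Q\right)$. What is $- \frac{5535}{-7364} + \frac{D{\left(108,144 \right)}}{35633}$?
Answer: $\frac{16969073871}{22304120020} \approx 0.7608$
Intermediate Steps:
$R{\left(Q \right)} = 2 Q \left(-9 + Q\right)$ ($R{\left(Q \right)} = \left(-9 + Q\right) 2 Q = 2 Q \left(-9 + Q\right)$)
$E = \frac{2}{85}$ ($E = - \frac{2}{-133 + 48} = - \frac{2}{-85} = \left(-2\right) \left(- \frac{1}{85}\right) = \frac{2}{85} \approx 0.023529$)
$D{\left(z,f \right)} = -39 + \frac{2 f z}{85}$ ($D{\left(z,f \right)} = -3 + \left(\frac{2 z}{85} f + 2 \cdot 3 \left(-9 + 3\right)\right) = -3 + \left(\frac{2 f z}{85} + 2 \cdot 3 \left(-6\right)\right) = -3 + \left(\frac{2 f z}{85} - 36\right) = -3 + \left(-36 + \frac{2 f z}{85}\right) = -39 + \frac{2 f z}{85}$)
$- \frac{5535}{-7364} + \frac{D{\left(108,144 \right)}}{35633} = - \frac{5535}{-7364} + \frac{-39 + \frac{2}{85} \cdot 144 \cdot 108}{35633} = \left(-5535\right) \left(- \frac{1}{7364}\right) + \left(-39 + \frac{31104}{85}\right) \frac{1}{35633} = \frac{5535}{7364} + \frac{27789}{85} \cdot \frac{1}{35633} = \frac{5535}{7364} + \frac{27789}{3028805} = \frac{16969073871}{22304120020}$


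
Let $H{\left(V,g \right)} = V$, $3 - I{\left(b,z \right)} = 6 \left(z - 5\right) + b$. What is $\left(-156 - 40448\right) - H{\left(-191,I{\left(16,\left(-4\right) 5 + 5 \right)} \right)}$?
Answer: $-40413$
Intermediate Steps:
$I{\left(b,z \right)} = 33 - b - 6 z$ ($I{\left(b,z \right)} = 3 - \left(6 \left(z - 5\right) + b\right) = 3 - \left(6 \left(-5 + z\right) + b\right) = 3 - \left(\left(-30 + 6 z\right) + b\right) = 3 - \left(-30 + b + 6 z\right) = 33 - b - 6 z$)
$\left(-156 - 40448\right) - H{\left(-191,I{\left(16,\left(-4\right) 5 + 5 \right)} \right)} = \left(-156 - 40448\right) - -191 = \left(-156 - 40448\right) + 191 = -40604 + 191 = -40413$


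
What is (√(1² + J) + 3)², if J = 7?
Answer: 17 + 12*√2 ≈ 33.971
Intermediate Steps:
(√(1² + J) + 3)² = (√(1² + 7) + 3)² = (√(1 + 7) + 3)² = (√8 + 3)² = (2*√2 + 3)² = (3 + 2*√2)²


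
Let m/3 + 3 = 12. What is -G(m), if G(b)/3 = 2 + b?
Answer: -87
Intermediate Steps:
m = 27 (m = -9 + 3*12 = -9 + 36 = 27)
G(b) = 6 + 3*b (G(b) = 3*(2 + b) = 6 + 3*b)
-G(m) = -(6 + 3*27) = -(6 + 81) = -1*87 = -87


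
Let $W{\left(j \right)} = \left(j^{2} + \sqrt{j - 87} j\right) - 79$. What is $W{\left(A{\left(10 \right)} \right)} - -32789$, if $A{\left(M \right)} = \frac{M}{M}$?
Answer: $32711 + i \sqrt{86} \approx 32711.0 + 9.2736 i$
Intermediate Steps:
$A{\left(M \right)} = 1$
$W{\left(j \right)} = -79 + j^{2} + j \sqrt{-87 + j}$ ($W{\left(j \right)} = \left(j^{2} + \sqrt{-87 + j} j\right) - 79 = \left(j^{2} + j \sqrt{-87 + j}\right) - 79 = -79 + j^{2} + j \sqrt{-87 + j}$)
$W{\left(A{\left(10 \right)} \right)} - -32789 = \left(-79 + 1^{2} + 1 \sqrt{-87 + 1}\right) - -32789 = \left(-79 + 1 + 1 \sqrt{-86}\right) + 32789 = \left(-79 + 1 + 1 i \sqrt{86}\right) + 32789 = \left(-79 + 1 + i \sqrt{86}\right) + 32789 = \left(-78 + i \sqrt{86}\right) + 32789 = 32711 + i \sqrt{86}$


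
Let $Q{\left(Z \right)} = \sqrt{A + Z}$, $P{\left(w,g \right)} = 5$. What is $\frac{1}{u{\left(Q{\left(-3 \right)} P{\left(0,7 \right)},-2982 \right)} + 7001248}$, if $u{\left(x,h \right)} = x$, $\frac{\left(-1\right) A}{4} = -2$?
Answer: $\frac{7001248}{49017473557379} - \frac{5 \sqrt{5}}{49017473557379} \approx 1.4283 \cdot 10^{-7}$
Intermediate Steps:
$A = 8$ ($A = \left(-4\right) \left(-2\right) = 8$)
$Q{\left(Z \right)} = \sqrt{8 + Z}$
$\frac{1}{u{\left(Q{\left(-3 \right)} P{\left(0,7 \right)},-2982 \right)} + 7001248} = \frac{1}{\sqrt{8 - 3} \cdot 5 + 7001248} = \frac{1}{\sqrt{5} \cdot 5 + 7001248} = \frac{1}{5 \sqrt{5} + 7001248} = \frac{1}{7001248 + 5 \sqrt{5}}$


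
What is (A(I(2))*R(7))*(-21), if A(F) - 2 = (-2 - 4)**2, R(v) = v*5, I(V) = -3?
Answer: -27930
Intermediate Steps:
R(v) = 5*v
A(F) = 38 (A(F) = 2 + (-2 - 4)**2 = 2 + (-6)**2 = 2 + 36 = 38)
(A(I(2))*R(7))*(-21) = (38*(5*7))*(-21) = (38*35)*(-21) = 1330*(-21) = -27930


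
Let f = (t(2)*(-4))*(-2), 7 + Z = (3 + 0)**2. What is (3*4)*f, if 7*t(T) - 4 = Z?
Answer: 576/7 ≈ 82.286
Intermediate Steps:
Z = 2 (Z = -7 + (3 + 0)**2 = -7 + 3**2 = -7 + 9 = 2)
t(T) = 6/7 (t(T) = 4/7 + (1/7)*2 = 4/7 + 2/7 = 6/7)
f = 48/7 (f = ((6/7)*(-4))*(-2) = -24/7*(-2) = 48/7 ≈ 6.8571)
(3*4)*f = (3*4)*(48/7) = 12*(48/7) = 576/7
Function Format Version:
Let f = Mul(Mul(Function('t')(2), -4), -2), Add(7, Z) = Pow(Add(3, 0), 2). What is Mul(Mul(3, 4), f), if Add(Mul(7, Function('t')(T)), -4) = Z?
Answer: Rational(576, 7) ≈ 82.286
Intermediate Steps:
Z = 2 (Z = Add(-7, Pow(Add(3, 0), 2)) = Add(-7, Pow(3, 2)) = Add(-7, 9) = 2)
Function('t')(T) = Rational(6, 7) (Function('t')(T) = Add(Rational(4, 7), Mul(Rational(1, 7), 2)) = Add(Rational(4, 7), Rational(2, 7)) = Rational(6, 7))
f = Rational(48, 7) (f = Mul(Mul(Rational(6, 7), -4), -2) = Mul(Rational(-24, 7), -2) = Rational(48, 7) ≈ 6.8571)
Mul(Mul(3, 4), f) = Mul(Mul(3, 4), Rational(48, 7)) = Mul(12, Rational(48, 7)) = Rational(576, 7)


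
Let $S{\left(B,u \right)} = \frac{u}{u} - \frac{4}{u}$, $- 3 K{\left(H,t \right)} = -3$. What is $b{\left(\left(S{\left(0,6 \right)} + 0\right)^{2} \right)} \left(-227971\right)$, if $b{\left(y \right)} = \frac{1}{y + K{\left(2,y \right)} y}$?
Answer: $- \frac{2051739}{2} \approx -1.0259 \cdot 10^{6}$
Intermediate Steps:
$K{\left(H,t \right)} = 1$ ($K{\left(H,t \right)} = \left(- \frac{1}{3}\right) \left(-3\right) = 1$)
$S{\left(B,u \right)} = 1 - \frac{4}{u}$
$b{\left(y \right)} = \frac{1}{2 y}$ ($b{\left(y \right)} = \frac{1}{y + 1 y} = \frac{1}{y + y} = \frac{1}{2 y}$)
$b{\left(\left(S{\left(0,6 \right)} + 0\right)^{2} \right)} \left(-227971\right) = \frac{1}{2 \left(\frac{-4 + 6}{6} + 0\right)^{2}} \left(-227971\right) = \frac{1}{2 \left(\frac{1}{6} \cdot 2 + 0\right)^{2}} \left(-227971\right) = \frac{1}{2 \left(\frac{1}{3} + 0\right)^{2}} \left(-227971\right) = \frac{1}{2 \left(\frac{1}{3}\right)^{2}} \left(-227971\right) = \frac{\frac{1}{\frac{1}{9}}}{2} \left(-227971\right) = \frac{1}{2} \cdot 9 \left(-227971\right) = \frac{9}{2} \left(-227971\right) = - \frac{2051739}{2}$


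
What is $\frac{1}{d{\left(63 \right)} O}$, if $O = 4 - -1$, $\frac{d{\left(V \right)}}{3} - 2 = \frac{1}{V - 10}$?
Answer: $\frac{53}{1605} \approx 0.033022$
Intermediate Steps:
$d{\left(V \right)} = 6 + \frac{3}{-10 + V}$ ($d{\left(V \right)} = 6 + \frac{3}{V - 10} = 6 + \frac{3}{-10 + V}$)
$O = 5$ ($O = 4 + 1 = 5$)
$\frac{1}{d{\left(63 \right)} O} = \frac{1}{\frac{3 \left(-19 + 2 \cdot 63\right)}{-10 + 63} \cdot 5} = \frac{1}{\frac{3 \left(-19 + 126\right)}{53} \cdot 5} = \frac{1}{3 \cdot \frac{1}{53} \cdot 107 \cdot 5} = \frac{1}{\frac{321}{53} \cdot 5} = \frac{1}{\frac{1605}{53}} = \frac{53}{1605}$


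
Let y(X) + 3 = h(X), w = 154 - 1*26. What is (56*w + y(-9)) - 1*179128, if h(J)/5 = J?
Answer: -172008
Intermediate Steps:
w = 128 (w = 154 - 26 = 128)
h(J) = 5*J
y(X) = -3 + 5*X
(56*w + y(-9)) - 1*179128 = (56*128 + (-3 + 5*(-9))) - 1*179128 = (7168 + (-3 - 45)) - 179128 = (7168 - 48) - 179128 = 7120 - 179128 = -172008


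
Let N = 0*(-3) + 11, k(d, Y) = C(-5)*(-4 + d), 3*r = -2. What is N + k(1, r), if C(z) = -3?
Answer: 20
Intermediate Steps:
r = -2/3 (r = (1/3)*(-2) = -2/3 ≈ -0.66667)
k(d, Y) = 12 - 3*d (k(d, Y) = -3*(-4 + d) = 12 - 3*d)
N = 11 (N = 0 + 11 = 11)
N + k(1, r) = 11 + (12 - 3*1) = 11 + (12 - 3) = 11 + 9 = 20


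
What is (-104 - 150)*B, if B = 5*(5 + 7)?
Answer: -15240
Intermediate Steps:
B = 60 (B = 5*12 = 60)
(-104 - 150)*B = (-104 - 150)*60 = -254*60 = -15240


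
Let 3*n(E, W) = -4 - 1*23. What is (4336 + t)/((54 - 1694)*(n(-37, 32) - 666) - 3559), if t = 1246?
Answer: 5582/1103441 ≈ 0.0050587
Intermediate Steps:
n(E, W) = -9 (n(E, W) = (-4 - 1*23)/3 = (-4 - 23)/3 = (⅓)*(-27) = -9)
(4336 + t)/((54 - 1694)*(n(-37, 32) - 666) - 3559) = (4336 + 1246)/((54 - 1694)*(-9 - 666) - 3559) = 5582/(-1640*(-675) - 3559) = 5582/(1107000 - 3559) = 5582/1103441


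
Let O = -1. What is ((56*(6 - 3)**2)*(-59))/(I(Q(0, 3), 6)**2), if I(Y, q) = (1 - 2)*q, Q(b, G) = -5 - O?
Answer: -826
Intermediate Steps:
Q(b, G) = -4 (Q(b, G) = -5 - 1*(-1) = -5 + 1 = -4)
I(Y, q) = -q
((56*(6 - 3)**2)*(-59))/(I(Q(0, 3), 6)**2) = ((56*(6 - 3)**2)*(-59))/((-1*6)**2) = ((56*3**2)*(-59))/((-6)**2) = ((56*9)*(-59))/36 = (504*(-59))*(1/36) = -29736*1/36 = -826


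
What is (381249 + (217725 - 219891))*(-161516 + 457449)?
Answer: 112183169439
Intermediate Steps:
(381249 + (217725 - 219891))*(-161516 + 457449) = (381249 - 2166)*295933 = 379083*295933 = 112183169439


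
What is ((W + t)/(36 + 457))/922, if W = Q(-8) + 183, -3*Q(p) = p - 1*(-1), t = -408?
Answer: -334/681819 ≈ -0.00048987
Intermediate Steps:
Q(p) = -⅓ - p/3 (Q(p) = -(p - 1*(-1))/3 = -(p + 1)/3 = -(1 + p)/3 = -⅓ - p/3)
W = 556/3 (W = (-⅓ - ⅓*(-8)) + 183 = (-⅓ + 8/3) + 183 = 7/3 + 183 = 556/3 ≈ 185.33)
((W + t)/(36 + 457))/922 = ((556/3 - 408)/(36 + 457))/922 = -668/3/493*(1/922) = -668/3*1/493*(1/922) = -668/1479*1/922 = -334/681819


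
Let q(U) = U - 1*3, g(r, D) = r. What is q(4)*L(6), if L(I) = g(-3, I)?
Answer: -3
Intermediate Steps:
q(U) = -3 + U (q(U) = U - 3 = -3 + U)
L(I) = -3
q(4)*L(6) = (-3 + 4)*(-3) = 1*(-3) = -3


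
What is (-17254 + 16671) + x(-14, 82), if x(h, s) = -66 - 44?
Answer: -693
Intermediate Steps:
x(h, s) = -110
(-17254 + 16671) + x(-14, 82) = (-17254 + 16671) - 110 = -583 - 110 = -693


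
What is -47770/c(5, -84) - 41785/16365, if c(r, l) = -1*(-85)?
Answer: -1847783/3273 ≈ -564.55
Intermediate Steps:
c(r, l) = 85
-47770/c(5, -84) - 41785/16365 = -47770/85 - 41785/16365 = -47770*1/85 - 41785*1/16365 = -562 - 8357/3273 = -1847783/3273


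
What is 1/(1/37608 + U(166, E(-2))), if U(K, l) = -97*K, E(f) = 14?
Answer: -37608/605564015 ≈ -6.2104e-5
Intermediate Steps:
1/(1/37608 + U(166, E(-2))) = 1/(1/37608 - 97*166) = 1/(1/37608 - 16102) = 1/(-605564015/37608) = -37608/605564015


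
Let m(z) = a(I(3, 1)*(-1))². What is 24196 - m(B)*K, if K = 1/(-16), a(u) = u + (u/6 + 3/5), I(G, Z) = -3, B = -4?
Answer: 38715281/1600 ≈ 24197.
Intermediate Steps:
a(u) = ⅗ + 7*u/6 (a(u) = u + (u*(⅙) + 3*(⅕)) = u + (u/6 + ⅗) = u + (⅗ + u/6) = ⅗ + 7*u/6)
m(z) = 1681/100 (m(z) = (⅗ + 7*(-3*(-1))/6)² = (⅗ + (7/6)*3)² = (⅗ + 7/2)² = (41/10)² = 1681/100)
K = -1/16 ≈ -0.062500
24196 - m(B)*K = 24196 - 1681*(-1)/(100*16) = 24196 - 1*(-1681/1600) = 24196 + 1681/1600 = 38715281/1600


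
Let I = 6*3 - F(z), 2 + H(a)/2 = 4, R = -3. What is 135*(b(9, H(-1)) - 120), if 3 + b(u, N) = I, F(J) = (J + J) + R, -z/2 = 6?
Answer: -10530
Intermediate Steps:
z = -12 (z = -2*6 = -12)
H(a) = 4 (H(a) = -4 + 2*4 = -4 + 8 = 4)
F(J) = -3 + 2*J (F(J) = (J + J) - 3 = 2*J - 3 = -3 + 2*J)
I = 45 (I = 6*3 - (-3 + 2*(-12)) = 18 - (-3 - 24) = 18 - 1*(-27) = 18 + 27 = 45)
b(u, N) = 42 (b(u, N) = -3 + 45 = 42)
135*(b(9, H(-1)) - 120) = 135*(42 - 120) = 135*(-78) = -10530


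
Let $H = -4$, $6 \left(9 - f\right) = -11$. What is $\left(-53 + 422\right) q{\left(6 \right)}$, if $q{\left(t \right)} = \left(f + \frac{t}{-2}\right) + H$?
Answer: $\frac{2829}{2} \approx 1414.5$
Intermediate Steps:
$f = \frac{65}{6}$ ($f = 9 - - \frac{11}{6} = 9 + \frac{11}{6} = \frac{65}{6} \approx 10.833$)
$q{\left(t \right)} = \frac{41}{6} - \frac{t}{2}$ ($q{\left(t \right)} = \left(\frac{65}{6} + \frac{t}{-2}\right) - 4 = \left(\frac{65}{6} + t \left(- \frac{1}{2}\right)\right) - 4 = \left(\frac{65}{6} - \frac{t}{2}\right) - 4 = \frac{41}{6} - \frac{t}{2}$)
$\left(-53 + 422\right) q{\left(6 \right)} = \left(-53 + 422\right) \left(\frac{41}{6} - 3\right) = 369 \left(\frac{41}{6} - 3\right) = 369 \cdot \frac{23}{6} = \frac{2829}{2}$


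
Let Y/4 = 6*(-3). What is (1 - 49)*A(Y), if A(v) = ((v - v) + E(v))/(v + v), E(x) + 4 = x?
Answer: -76/3 ≈ -25.333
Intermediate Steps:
Y = -72 (Y = 4*(6*(-3)) = 4*(-18) = -72)
E(x) = -4 + x
A(v) = (-4 + v)/(2*v) (A(v) = ((v - v) + (-4 + v))/(v + v) = (0 + (-4 + v))/((2*v)) = (-4 + v)*(1/(2*v)) = (-4 + v)/(2*v))
(1 - 49)*A(Y) = (1 - 49)*((½)*(-4 - 72)/(-72)) = -24*(-1)*(-76)/72 = -48*19/36 = -76/3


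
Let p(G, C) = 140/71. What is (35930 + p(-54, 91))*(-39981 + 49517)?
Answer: 24327957120/71 ≈ 3.4265e+8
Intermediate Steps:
p(G, C) = 140/71 (p(G, C) = 140*(1/71) = 140/71)
(35930 + p(-54, 91))*(-39981 + 49517) = (35930 + 140/71)*(-39981 + 49517) = (2551170/71)*9536 = 24327957120/71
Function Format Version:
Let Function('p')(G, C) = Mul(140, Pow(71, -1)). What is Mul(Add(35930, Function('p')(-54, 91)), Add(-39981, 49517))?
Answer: Rational(24327957120, 71) ≈ 3.4265e+8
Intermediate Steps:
Function('p')(G, C) = Rational(140, 71) (Function('p')(G, C) = Mul(140, Rational(1, 71)) = Rational(140, 71))
Mul(Add(35930, Function('p')(-54, 91)), Add(-39981, 49517)) = Mul(Add(35930, Rational(140, 71)), Add(-39981, 49517)) = Mul(Rational(2551170, 71), 9536) = Rational(24327957120, 71)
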